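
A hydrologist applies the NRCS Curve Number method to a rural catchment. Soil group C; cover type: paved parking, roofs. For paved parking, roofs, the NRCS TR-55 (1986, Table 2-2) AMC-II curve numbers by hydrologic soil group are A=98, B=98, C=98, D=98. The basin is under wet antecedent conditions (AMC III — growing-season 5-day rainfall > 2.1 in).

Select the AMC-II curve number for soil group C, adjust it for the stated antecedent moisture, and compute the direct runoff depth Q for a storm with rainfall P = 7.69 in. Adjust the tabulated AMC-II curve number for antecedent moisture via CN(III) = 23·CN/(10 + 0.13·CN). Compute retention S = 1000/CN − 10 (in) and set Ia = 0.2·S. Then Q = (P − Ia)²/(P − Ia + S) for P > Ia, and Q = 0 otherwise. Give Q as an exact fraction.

NRCS table: paved parking, roofs, soil group C → CN(II) = 98
Wet (AMC III): CN(III) = 23·98/(10 + 0.13·98) = 2254/(1137/50) = 112700/1137 ≈ 99.120
Max retention: S = 1000/(112700/1137) − 10 = 100/1127 in (≈ 0.089 in)
Ia = 0.2·(100/1127) = 20/1127 in ≈ 0.018 in
P − Ia = 7.690 − 0.018 = 864663/112700 ≈ 7.672 in (> 0, runoff occurs)
Q = (864663/112700)²/((864663/112700) + 100/1127) = (747642103569/12701290000)/(874663/112700) = 747642103569/98574520100 in ≈ 7.585 in

Q = 747642103569/98574520100 in ≈ 7.585 in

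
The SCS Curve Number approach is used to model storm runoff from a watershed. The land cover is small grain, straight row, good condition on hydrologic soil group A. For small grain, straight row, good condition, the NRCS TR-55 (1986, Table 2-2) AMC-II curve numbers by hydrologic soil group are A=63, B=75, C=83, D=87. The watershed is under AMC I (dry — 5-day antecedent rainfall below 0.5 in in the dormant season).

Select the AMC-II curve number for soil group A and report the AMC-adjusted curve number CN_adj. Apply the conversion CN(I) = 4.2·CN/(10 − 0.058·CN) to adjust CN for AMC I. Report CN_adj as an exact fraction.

NRCS table: small grain, straight row, good condition, soil group A → CN(II) = 63
CN(I) from CN(II)=63: (4.2·63)/(10 − 0.058·63) = 132300/3173 ≈ 41.696

CN_adj = 132300/3173 ≈ 41.696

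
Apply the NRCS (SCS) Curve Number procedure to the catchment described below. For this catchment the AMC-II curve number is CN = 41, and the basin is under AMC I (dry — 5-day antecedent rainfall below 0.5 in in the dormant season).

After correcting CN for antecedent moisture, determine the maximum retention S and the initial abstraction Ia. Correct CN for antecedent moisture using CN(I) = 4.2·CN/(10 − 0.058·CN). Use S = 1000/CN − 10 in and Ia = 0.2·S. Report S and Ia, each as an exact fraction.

S = 29500/861 in ≈ 34.262 in; Ia = 5900/861 in ≈ 6.852 in

CN(I) from CN(II)=41: (4.2·41)/(10 − 0.058·41) = 86100/3811 ≈ 22.592
Max retention: S = 1000/(86100/3811) − 10 = 29500/861 in (≈ 34.262 in)
Initial abstraction Ia = S/5 = (29500/861)/5 = 5900/861 ≈ 6.852 in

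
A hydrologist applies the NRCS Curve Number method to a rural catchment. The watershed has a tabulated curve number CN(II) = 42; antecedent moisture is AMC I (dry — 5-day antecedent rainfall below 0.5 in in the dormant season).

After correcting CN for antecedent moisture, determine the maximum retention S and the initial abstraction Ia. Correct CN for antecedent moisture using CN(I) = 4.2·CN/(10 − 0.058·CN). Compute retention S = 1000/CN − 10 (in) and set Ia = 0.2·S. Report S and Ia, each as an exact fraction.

S = 14500/441 in ≈ 32.880 in; Ia = 2900/441 in ≈ 6.576 in

Adjust CN=42 to AMC I: 4.2·42/(10 − 0.058·42) → (882/5) ÷ (1891/250) = 44100/1891 ≈ 23.321
Retention S: 1000/CN − 10 with CN=23.321 → S = 14500/441 ≈ 32.880 in
Initial abstraction Ia = S/5 = (14500/441)/5 = 2900/441 ≈ 6.576 in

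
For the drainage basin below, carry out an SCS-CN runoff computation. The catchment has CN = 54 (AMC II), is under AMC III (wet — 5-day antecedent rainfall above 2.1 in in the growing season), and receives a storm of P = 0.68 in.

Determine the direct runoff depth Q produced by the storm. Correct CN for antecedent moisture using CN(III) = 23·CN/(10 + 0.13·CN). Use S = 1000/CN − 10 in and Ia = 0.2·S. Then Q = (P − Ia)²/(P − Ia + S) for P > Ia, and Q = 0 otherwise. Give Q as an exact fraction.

Q = 0 in ≈ 0.000 in

CN(III) from CN(II)=54: (23·54)/(10 + 0.13·54) = 2700/37 ≈ 72.973
S = 1000/(2700/37) − 10 = 100/27 in ≈ 3.704 in
Ia = 0.2S: 0.2·3.704 = 0.741 in (exactly 20/27)
P = 0.680 ≤ Ia = 0.741 in: entire storm abstracted, Q = 0.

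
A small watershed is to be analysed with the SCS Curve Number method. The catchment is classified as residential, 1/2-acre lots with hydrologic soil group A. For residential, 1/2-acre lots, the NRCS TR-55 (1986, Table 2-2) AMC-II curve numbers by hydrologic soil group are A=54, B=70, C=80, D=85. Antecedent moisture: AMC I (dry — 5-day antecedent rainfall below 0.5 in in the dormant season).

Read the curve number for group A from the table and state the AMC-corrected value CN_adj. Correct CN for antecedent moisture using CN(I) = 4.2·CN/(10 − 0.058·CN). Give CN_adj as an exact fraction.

CN_adj = 56700/1717 ≈ 33.023

NRCS table: residential, 1/2-acre lots, soil group A → CN(II) = 54
Adjust CN=54 to AMC I: 4.2·54/(10 − 0.058·54) → (1134/5) ÷ (1717/250) = 56700/1717 ≈ 33.023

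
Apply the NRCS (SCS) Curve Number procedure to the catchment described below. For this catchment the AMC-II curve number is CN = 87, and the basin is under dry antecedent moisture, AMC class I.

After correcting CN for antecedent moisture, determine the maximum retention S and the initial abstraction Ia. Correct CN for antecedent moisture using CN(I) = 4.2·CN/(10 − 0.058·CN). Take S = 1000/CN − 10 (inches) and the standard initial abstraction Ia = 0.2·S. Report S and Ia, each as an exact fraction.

S = 6500/1827 in ≈ 3.558 in; Ia = 1300/1827 in ≈ 0.712 in

Dry (AMC I): CN(I) = 4.2·87/(10 − 0.058·87) = (1827/5)/(2477/500) = 182700/2477 ≈ 73.759
S = 1000/(182700/2477) − 10 = 6500/1827 in ≈ 3.558 in
Ia = 0.2S: 0.2·3.558 = 0.712 in (exactly 1300/1827)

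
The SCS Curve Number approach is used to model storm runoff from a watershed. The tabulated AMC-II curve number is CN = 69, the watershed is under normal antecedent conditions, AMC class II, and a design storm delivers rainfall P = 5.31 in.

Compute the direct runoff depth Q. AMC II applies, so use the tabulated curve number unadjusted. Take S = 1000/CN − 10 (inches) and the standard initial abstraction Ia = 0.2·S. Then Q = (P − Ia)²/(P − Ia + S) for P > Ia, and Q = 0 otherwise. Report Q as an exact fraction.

Q = 926532721/423929100 in ≈ 2.186 in

Average conditions: CN = 69 (no AMC adjustment).
Max retention: S = 1000/69 − 10 = 310/69 in (≈ 4.493 in)
Initial abstraction Ia = S/5 = (310/69)/5 = 62/69 ≈ 0.899 in
P − Ia = 5.310 − 0.899 = 30439/6900 ≈ 4.411 in (> 0, runoff occurs)
Q = (30439/6900)²/((30439/6900) + 310/69) = (926532721/47610000)/(61439/6900) = 926532721/423929100 in ≈ 2.186 in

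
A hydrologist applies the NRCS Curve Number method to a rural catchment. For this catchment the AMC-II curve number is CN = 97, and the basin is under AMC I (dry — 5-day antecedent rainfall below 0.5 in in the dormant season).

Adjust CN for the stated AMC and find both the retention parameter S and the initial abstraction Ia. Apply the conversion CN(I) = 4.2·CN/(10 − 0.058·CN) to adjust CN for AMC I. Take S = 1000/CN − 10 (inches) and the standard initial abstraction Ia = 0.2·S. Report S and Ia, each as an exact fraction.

Dry (AMC I): CN(I) = 4.2·97/(10 − 0.058·97) = (2037/5)/(2187/500) = 67900/729 ≈ 93.141
Retention S: 1000/CN − 10 with CN=93.141 → S = 500/679 ≈ 0.736 in
Ia = 0.2S: 0.2·0.736 = 0.147 in (exactly 100/679)

S = 500/679 in ≈ 0.736 in; Ia = 100/679 in ≈ 0.147 in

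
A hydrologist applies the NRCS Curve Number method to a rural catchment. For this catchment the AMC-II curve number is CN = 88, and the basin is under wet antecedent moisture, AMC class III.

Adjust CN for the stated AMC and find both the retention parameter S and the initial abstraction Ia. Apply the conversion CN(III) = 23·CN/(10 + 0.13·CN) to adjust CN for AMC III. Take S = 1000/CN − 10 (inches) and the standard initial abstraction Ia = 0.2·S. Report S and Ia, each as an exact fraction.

S = 150/253 in ≈ 0.593 in; Ia = 30/253 in ≈ 0.119 in

Adjust CN=88 to AMC III: 23·88/(10 + 0.13·88) → 2024 ÷ (536/25) = 6325/67 ≈ 94.403
S = 1000/(6325/67) − 10 = 150/253 in ≈ 0.593 in
Ia = 0.2S: 0.2·0.593 = 0.119 in (exactly 30/253)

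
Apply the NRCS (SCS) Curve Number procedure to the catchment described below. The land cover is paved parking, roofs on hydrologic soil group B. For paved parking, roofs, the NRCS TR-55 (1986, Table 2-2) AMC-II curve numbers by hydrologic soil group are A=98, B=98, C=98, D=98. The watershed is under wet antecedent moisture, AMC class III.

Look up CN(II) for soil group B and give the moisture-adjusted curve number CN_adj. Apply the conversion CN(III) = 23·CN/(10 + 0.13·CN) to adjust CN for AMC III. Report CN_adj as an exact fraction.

NRCS table: paved parking, roofs, soil group B → CN(II) = 98
CN(III) from CN(II)=98: (23·98)/(10 + 0.13·98) = 112700/1137 ≈ 99.120

CN_adj = 112700/1137 ≈ 99.120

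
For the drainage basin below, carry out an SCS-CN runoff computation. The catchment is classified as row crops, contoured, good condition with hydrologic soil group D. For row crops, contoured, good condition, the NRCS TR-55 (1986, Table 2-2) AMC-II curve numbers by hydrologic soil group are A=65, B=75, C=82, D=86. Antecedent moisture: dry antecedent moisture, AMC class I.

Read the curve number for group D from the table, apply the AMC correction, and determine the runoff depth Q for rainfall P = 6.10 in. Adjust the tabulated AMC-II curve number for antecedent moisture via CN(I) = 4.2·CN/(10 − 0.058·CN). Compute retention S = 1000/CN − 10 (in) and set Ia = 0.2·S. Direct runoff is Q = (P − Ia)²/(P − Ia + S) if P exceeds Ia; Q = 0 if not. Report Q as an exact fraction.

Q = 47183161/15311010 in ≈ 3.082 in

NRCS table: row crops, contoured, good condition, soil group D → CN(II) = 86
CN(I) from CN(II)=86: (4.2·86)/(10 − 0.058·86) = 12900/179 ≈ 72.067
Retention S: 1000/CN − 10 with CN=72.067 → S = 500/129 ≈ 3.876 in
Ia = 0.2S: 0.2·3.876 = 0.775 in (exactly 100/129)
P − Ia = 6.100 − 0.775 = 6869/1290 ≈ 5.325 in (> 0, runoff occurs)
Q: (6869/1290)² ÷ (11869/1290) = 47183161/15311010 in (≈ 3.082 in)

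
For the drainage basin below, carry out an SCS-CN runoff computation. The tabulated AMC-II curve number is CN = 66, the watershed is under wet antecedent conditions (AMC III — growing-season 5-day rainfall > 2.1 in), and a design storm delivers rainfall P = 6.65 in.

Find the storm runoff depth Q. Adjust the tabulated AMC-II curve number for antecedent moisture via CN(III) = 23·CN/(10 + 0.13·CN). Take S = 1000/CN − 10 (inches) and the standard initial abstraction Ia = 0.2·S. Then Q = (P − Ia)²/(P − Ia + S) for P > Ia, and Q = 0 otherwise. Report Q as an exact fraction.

Adjust CN=66 to AMC III: 23·66/(10 + 0.13·66) → 1518 ÷ (929/50) = 75900/929 ≈ 81.701
S = 1000/(75900/929) − 10 = 1700/759 in ≈ 2.240 in
Ia = 0.2·(1700/759) = 340/759 in ≈ 0.448 in
Excess rainfall: 6.650 − 0.448 = 6.202 in; P > Ia so Q > 0
Q = (94147/15180)²/((94147/15180) + 1700/759) = (8863657609/230432400)/(128147/15180) = 8863657609/1945271460 in ≈ 4.557 in

Q = 8863657609/1945271460 in ≈ 4.557 in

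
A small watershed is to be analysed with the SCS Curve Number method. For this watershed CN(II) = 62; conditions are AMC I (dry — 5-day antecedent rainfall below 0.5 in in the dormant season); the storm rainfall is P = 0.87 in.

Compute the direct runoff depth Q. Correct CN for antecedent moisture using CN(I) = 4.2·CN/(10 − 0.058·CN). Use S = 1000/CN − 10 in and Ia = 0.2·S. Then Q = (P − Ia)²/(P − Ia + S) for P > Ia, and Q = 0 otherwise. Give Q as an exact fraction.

Dry (AMC I): CN(I) = 4.2·62/(10 − 0.058·62) = (1302/5)/(1601/250) = 65100/1601 ≈ 40.662
Retention S: 1000/CN − 10 with CN=40.662 → S = 9500/651 ≈ 14.593 in
Ia = 0.2S: 0.2·14.593 = 2.919 in (exactly 1900/651)
P = 0.870 ≤ Ia = 2.919 in: entire storm abstracted, Q = 0.

Q = 0 in ≈ 0.000 in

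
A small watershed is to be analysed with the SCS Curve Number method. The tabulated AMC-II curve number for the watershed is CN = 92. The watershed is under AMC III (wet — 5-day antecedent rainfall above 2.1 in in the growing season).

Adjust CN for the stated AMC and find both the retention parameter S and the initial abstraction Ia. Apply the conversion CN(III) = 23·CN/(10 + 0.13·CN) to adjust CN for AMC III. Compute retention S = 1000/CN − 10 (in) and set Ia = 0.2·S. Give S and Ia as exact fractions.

Wet (AMC III): CN(III) = 23·92/(10 + 0.13·92) = 2116/(549/25) = 52900/549 ≈ 96.357
S = 1000/(52900/549) − 10 = 200/529 in ≈ 0.378 in
Ia = 0.2·(200/529) = 40/529 in ≈ 0.076 in

S = 200/529 in ≈ 0.378 in; Ia = 40/529 in ≈ 0.076 in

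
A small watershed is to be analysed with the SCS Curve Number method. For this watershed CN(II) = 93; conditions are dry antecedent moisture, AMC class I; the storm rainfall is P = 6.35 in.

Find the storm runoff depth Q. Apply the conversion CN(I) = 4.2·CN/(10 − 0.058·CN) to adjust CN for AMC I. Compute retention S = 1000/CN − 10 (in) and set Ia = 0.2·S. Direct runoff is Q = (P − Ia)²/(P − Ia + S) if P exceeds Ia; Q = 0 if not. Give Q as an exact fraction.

Q = 1117765489/242356140 in ≈ 4.612 in

Dry (AMC I): CN(I) = 4.2·93/(10 − 0.058·93) = (1953/5)/(2303/500) = 27900/329 ≈ 84.802
Max retention: S = 1000/(27900/329) − 10 = 500/279 in (≈ 1.792 in)
Ia = 0.2·(500/279) = 100/279 in ≈ 0.358 in
P − Ia = 6.350 − 0.358 = 33433/5580 ≈ 5.992 in (> 0, runoff occurs)
Runoff Q = (P−Ia)²/(P−Ia+S) = (5.992)²/(5.992+1.792) = 1117765489/242356140 ≈ 4.612 in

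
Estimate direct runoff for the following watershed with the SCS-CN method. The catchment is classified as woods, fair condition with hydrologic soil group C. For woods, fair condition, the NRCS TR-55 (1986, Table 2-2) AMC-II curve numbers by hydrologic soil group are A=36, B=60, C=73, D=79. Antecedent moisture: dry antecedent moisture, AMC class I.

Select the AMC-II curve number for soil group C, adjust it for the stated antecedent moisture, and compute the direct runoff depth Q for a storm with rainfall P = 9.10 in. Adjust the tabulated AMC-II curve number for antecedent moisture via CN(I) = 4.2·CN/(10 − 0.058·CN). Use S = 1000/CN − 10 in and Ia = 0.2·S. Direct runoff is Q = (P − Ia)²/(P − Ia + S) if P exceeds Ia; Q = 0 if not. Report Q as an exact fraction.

NRCS table: woods, fair condition, soil group C → CN(II) = 73
Adjust CN=73 to AMC I: 4.2·73/(10 − 0.058·73) → (1533/5) ÷ (2883/500) = 51100/961 ≈ 53.174
Max retention: S = 1000/(51100/961) − 10 = 4500/511 in (≈ 8.806 in)
Ia = 0.2·(4500/511) = 900/511 in ≈ 1.761 in
P − Ia = 9.100 − 1.761 = 37501/5110 ≈ 7.339 in (> 0, runoff occurs)
Q = (37501/5110)²/((37501/5110) + 4500/511) = (1406325001/26112100)/(82501/5110) = 1406325001/421580110 in ≈ 3.336 in

Q = 1406325001/421580110 in ≈ 3.336 in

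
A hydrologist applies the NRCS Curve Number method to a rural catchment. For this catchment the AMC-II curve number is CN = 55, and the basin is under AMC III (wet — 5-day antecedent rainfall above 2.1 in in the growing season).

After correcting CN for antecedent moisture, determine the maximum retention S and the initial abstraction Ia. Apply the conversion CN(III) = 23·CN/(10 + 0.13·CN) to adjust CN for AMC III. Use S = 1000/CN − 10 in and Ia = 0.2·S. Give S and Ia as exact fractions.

S = 900/253 in ≈ 3.557 in; Ia = 180/253 in ≈ 0.711 in

Adjust CN=55 to AMC III: 23·55/(10 + 0.13·55) → 1265 ÷ (343/20) = 25300/343 ≈ 73.761
Retention S: 1000/CN − 10 with CN=73.761 → S = 900/253 ≈ 3.557 in
Ia = 0.2·(900/253) = 180/253 in ≈ 0.711 in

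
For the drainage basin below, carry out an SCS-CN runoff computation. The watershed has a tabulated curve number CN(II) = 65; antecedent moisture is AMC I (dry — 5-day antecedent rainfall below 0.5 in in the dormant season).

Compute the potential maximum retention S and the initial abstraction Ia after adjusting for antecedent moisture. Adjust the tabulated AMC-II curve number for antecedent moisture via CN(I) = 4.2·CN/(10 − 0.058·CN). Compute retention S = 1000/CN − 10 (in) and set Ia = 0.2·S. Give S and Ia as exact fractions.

S = 500/39 in ≈ 12.821 in; Ia = 100/39 in ≈ 2.564 in

Dry (AMC I): CN(I) = 4.2·65/(10 − 0.058·65) = 273/(623/100) = 3900/89 ≈ 43.820
Max retention: S = 1000/(3900/89) − 10 = 500/39 in (≈ 12.821 in)
Ia = 0.2S: 0.2·12.821 = 2.564 in (exactly 100/39)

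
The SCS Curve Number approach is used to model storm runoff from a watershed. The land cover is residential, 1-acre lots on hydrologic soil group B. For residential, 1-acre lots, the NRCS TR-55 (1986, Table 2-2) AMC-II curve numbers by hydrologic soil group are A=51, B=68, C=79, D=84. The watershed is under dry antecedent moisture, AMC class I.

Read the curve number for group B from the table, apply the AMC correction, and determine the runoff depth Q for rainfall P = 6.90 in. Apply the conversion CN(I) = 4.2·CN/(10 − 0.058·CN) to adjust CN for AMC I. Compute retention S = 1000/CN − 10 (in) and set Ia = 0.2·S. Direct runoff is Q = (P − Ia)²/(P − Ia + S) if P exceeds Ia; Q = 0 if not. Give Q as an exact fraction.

Q = 276656689/202179810 in ≈ 1.368 in

NRCS table: residential, 1-acre lots, soil group B → CN(II) = 68
CN(I) from CN(II)=68: (4.2·68)/(10 − 0.058·68) = 35700/757 ≈ 47.160
S = 1000/(35700/757) − 10 = 4000/357 in ≈ 11.204 in
Initial abstraction Ia = S/5 = (4000/357)/5 = 800/357 ≈ 2.241 in
P − Ia = 6.900 − 2.241 = 16633/3570 ≈ 4.659 in (> 0, runoff occurs)
Q = (16633/3570)²/((16633/3570) + 4000/357) = (276656689/12744900)/(56633/3570) = 276656689/202179810 in ≈ 1.368 in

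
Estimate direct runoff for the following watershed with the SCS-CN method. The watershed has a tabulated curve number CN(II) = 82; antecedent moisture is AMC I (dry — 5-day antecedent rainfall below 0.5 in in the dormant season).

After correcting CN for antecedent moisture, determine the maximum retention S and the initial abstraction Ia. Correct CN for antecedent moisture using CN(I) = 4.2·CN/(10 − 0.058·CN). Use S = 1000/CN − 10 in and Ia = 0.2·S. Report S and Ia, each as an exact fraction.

CN(I) from CN(II)=82: (4.2·82)/(10 − 0.058·82) = 28700/437 ≈ 65.675
Retention S: 1000/CN − 10 with CN=65.675 → S = 1500/287 ≈ 5.226 in
Initial abstraction Ia = S/5 = (1500/287)/5 = 300/287 ≈ 1.045 in

S = 1500/287 in ≈ 5.226 in; Ia = 300/287 in ≈ 1.045 in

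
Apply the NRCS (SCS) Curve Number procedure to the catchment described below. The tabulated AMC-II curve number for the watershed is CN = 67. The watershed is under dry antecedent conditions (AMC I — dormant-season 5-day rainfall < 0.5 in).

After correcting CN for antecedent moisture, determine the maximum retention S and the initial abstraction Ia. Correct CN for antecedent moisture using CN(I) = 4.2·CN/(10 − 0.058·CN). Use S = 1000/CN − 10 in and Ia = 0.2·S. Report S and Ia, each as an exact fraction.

S = 5500/469 in ≈ 11.727 in; Ia = 1100/469 in ≈ 2.345 in

Dry (AMC I): CN(I) = 4.2·67/(10 − 0.058·67) = (1407/5)/(3057/500) = 46900/1019 ≈ 46.026
Max retention: S = 1000/(46900/1019) − 10 = 5500/469 in (≈ 11.727 in)
Ia = 0.2·(5500/469) = 1100/469 in ≈ 2.345 in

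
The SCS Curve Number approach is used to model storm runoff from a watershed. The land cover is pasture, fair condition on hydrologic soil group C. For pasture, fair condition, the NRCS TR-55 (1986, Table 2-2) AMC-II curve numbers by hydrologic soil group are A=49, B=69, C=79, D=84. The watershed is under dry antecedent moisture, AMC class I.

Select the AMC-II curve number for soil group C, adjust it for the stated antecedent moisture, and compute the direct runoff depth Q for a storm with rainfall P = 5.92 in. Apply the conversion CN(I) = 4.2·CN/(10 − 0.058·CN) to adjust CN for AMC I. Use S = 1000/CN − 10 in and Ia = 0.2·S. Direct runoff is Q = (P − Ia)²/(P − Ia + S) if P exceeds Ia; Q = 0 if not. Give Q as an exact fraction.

Q = 21123216/10710425 in ≈ 1.972 in

NRCS table: pasture, fair condition, soil group C → CN(II) = 79
Dry (AMC I): CN(I) = 4.2·79/(10 − 0.058·79) = (1659/5)/(2709/500) = 7900/129 ≈ 61.240
Max retention: S = 1000/(7900/129) − 10 = 500/79 in (≈ 6.329 in)
Ia = 0.2·(500/79) = 100/79 in ≈ 1.266 in
P − Ia = 5.920 − 1.266 = 9192/1975 ≈ 4.654 in (> 0, runoff occurs)
Q: (9192/1975)² ÷ (21692/1975) = 21123216/10710425 in (≈ 1.972 in)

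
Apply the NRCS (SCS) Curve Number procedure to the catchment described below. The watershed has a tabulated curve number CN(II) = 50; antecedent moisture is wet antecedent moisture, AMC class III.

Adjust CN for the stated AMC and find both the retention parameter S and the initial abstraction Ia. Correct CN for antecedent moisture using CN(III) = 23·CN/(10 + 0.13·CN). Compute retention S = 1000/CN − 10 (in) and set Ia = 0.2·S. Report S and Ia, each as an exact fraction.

Wet (AMC III): CN(III) = 23·50/(10 + 0.13·50) = 1150/(33/2) = 2300/33 ≈ 69.697
Max retention: S = 1000/(2300/33) − 10 = 100/23 in (≈ 4.348 in)
Initial abstraction Ia = S/5 = (100/23)/5 = 20/23 ≈ 0.870 in

S = 100/23 in ≈ 4.348 in; Ia = 20/23 in ≈ 0.870 in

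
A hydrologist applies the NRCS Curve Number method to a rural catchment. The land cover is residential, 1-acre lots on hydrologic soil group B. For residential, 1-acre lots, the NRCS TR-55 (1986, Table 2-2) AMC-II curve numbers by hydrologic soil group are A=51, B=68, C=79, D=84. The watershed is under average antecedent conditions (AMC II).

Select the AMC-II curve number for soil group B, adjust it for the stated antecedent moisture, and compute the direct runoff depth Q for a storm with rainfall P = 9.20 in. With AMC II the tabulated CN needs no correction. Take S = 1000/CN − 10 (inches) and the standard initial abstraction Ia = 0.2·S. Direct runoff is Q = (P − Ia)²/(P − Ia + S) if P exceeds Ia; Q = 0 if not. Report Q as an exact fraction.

Q = 246402/46835 in ≈ 5.261 in

NRCS table: residential, 1-acre lots, soil group B → CN(II) = 68
Average conditions: CN = 68 (no AMC adjustment).
Retention S: 1000/CN − 10 with CN=68.000 → S = 80/17 ≈ 4.706 in
Ia = 0.2S: 0.2·4.706 = 0.941 in (exactly 16/17)
Excess rainfall: 9.200 − 0.941 = 8.259 in; P > Ia so Q > 0
Q: (702/85)² ÷ (1102/85) = 246402/46835 in (≈ 5.261 in)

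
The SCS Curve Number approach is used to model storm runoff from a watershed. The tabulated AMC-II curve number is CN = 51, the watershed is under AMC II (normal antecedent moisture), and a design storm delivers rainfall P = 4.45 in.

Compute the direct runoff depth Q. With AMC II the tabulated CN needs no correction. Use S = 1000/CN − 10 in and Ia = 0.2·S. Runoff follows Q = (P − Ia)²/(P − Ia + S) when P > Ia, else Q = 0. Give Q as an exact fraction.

CN(II) = 51; AMC II needs no correction.
S = 1000/51 − 10 = 490/51 in ≈ 9.608 in
Initial abstraction Ia = S/5 = (490/51)/5 = 98/51 ≈ 1.922 in
Excess rainfall: 4.450 − 1.922 = 2.528 in; P > Ia so Q > 0
Q: (2579/1020)² ÷ (12379/1020) = 6651241/12626580 in (≈ 0.527 in)

Q = 6651241/12626580 in ≈ 0.527 in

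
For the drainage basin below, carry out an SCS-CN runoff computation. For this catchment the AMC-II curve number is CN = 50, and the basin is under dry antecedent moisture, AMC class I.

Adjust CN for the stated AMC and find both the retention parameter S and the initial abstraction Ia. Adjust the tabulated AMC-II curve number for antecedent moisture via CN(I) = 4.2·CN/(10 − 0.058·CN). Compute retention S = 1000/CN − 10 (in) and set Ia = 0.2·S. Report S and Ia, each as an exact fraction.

Adjust CN=50 to AMC I: 4.2·50/(10 − 0.058·50) → 210 ÷ (71/10) = 2100/71 ≈ 29.577
Max retention: S = 1000/(2100/71) − 10 = 500/21 in (≈ 23.810 in)
Initial abstraction Ia = S/5 = (500/21)/5 = 100/21 ≈ 4.762 in

S = 500/21 in ≈ 23.810 in; Ia = 100/21 in ≈ 4.762 in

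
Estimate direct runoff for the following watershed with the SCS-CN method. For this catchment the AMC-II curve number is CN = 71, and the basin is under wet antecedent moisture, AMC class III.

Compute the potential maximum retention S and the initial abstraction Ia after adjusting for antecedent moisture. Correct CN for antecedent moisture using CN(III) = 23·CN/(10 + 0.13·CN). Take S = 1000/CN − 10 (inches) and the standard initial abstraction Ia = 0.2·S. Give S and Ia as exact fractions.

Wet (AMC III): CN(III) = 23·71/(10 + 0.13·71) = 1633/(1923/100) = 163300/1923 ≈ 84.919
Retention S: 1000/CN − 10 with CN=84.919 → S = 2900/1633 ≈ 1.776 in
Ia = 0.2·(2900/1633) = 580/1633 in ≈ 0.355 in

S = 2900/1633 in ≈ 1.776 in; Ia = 580/1633 in ≈ 0.355 in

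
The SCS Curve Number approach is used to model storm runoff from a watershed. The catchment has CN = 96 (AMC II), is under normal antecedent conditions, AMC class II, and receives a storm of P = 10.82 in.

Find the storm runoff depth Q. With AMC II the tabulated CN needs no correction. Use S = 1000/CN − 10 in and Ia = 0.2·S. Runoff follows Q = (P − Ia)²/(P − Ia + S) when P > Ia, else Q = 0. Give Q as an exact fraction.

Average conditions: CN = 96 (no AMC adjustment).
Max retention: S = 1000/96 − 10 = 5/12 in (≈ 0.417 in)
Initial abstraction Ia = S/5 = (5/12)/5 = 1/12 ≈ 0.083 in
Excess rainfall: 10.820 − 0.083 = 10.737 in; P > Ia so Q > 0
Runoff Q = (P−Ia)²/(P−Ia+S) = (10.737)²/(10.737+0.417) = 10374841/1003800 ≈ 10.336 in

Q = 10374841/1003800 in ≈ 10.336 in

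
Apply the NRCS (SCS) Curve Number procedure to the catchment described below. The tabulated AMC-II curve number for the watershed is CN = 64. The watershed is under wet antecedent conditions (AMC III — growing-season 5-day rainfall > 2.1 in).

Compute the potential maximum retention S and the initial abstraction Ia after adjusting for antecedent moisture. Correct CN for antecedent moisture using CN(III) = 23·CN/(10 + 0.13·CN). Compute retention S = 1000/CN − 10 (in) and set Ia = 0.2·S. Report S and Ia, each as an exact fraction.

CN(III) from CN(II)=64: (23·64)/(10 + 0.13·64) = 18400/229 ≈ 80.349
S = 1000/(18400/229) − 10 = 225/92 in ≈ 2.446 in
Ia = 0.2S: 0.2·2.446 = 0.489 in (exactly 45/92)

S = 225/92 in ≈ 2.446 in; Ia = 45/92 in ≈ 0.489 in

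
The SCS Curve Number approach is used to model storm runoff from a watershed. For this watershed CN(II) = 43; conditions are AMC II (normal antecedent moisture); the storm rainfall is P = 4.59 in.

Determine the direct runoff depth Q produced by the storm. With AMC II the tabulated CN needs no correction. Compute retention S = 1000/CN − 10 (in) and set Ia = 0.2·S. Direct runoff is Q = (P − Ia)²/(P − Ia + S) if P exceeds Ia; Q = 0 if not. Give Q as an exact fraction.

Q = 23168523/93649700 in ≈ 0.247 in

CN(II) = 43; AMC II needs no correction.
S = 1000/43 − 10 = 570/43 in ≈ 13.256 in
Initial abstraction Ia = S/5 = (570/43)/5 = 114/43 ≈ 2.651 in
Since P=4.590 > Ia=2.651: effective rainfall P−Ia = 8337/4300 in
Q = (8337/4300)²/((8337/4300) + 570/43) = (69505569/18490000)/(65337/4300) = 23168523/93649700 in ≈ 0.247 in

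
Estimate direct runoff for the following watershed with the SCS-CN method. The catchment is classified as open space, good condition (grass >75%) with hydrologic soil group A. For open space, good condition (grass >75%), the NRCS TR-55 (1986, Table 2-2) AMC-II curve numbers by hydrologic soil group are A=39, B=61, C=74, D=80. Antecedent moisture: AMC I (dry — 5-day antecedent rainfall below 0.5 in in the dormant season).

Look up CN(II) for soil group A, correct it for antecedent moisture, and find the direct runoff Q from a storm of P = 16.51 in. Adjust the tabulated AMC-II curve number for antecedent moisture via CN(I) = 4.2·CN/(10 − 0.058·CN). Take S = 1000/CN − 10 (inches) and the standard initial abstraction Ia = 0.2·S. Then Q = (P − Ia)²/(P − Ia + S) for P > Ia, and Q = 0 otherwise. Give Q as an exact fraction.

NRCS table: open space, good condition (grass >75%), soil group A → CN(II) = 39
Adjust CN=39 to AMC I: 4.2·39/(10 − 0.058·39) → (819/5) ÷ (3869/500) = 81900/3869 ≈ 21.168
Retention S: 1000/CN − 10 with CN=21.168 → S = 30500/819 ≈ 37.241 in
Ia = 0.2·(30500/819) = 6100/819 in ≈ 7.448 in
P − Ia = 16.510 − 7.448 = 742169/81900 ≈ 9.062 in (> 0, runoff occurs)
Q: (742169/81900)² ÷ (3792169/81900) = 550814824561/310578641100 in (≈ 1.774 in)

Q = 550814824561/310578641100 in ≈ 1.774 in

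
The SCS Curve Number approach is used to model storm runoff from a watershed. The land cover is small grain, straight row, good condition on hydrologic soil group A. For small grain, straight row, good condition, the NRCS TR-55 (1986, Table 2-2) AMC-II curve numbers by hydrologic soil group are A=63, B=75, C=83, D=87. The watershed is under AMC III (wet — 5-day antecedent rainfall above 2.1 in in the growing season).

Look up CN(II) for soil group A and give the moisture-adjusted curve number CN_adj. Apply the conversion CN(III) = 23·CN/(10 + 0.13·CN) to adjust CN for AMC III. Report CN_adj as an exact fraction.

NRCS table: small grain, straight row, good condition, soil group A → CN(II) = 63
Adjust CN=63 to AMC III: 23·63/(10 + 0.13·63) → 1449 ÷ (1819/100) = 144900/1819 ≈ 79.659

CN_adj = 144900/1819 ≈ 79.659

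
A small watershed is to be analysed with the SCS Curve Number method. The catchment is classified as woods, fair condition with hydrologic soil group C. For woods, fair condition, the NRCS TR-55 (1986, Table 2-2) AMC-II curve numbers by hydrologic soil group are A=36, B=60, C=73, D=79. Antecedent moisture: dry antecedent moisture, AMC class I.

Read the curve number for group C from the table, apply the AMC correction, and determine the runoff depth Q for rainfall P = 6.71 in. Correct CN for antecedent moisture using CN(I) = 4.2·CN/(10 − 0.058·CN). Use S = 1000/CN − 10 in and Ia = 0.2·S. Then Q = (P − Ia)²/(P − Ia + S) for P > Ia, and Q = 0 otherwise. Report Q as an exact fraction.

Q = 63948800161/35917219100 in ≈ 1.780 in

NRCS table: woods, fair condition, soil group C → CN(II) = 73
Adjust CN=73 to AMC I: 4.2·73/(10 − 0.058·73) → (1533/5) ÷ (2883/500) = 51100/961 ≈ 53.174
Max retention: S = 1000/(51100/961) − 10 = 4500/511 in (≈ 8.806 in)
Ia = 0.2·(4500/511) = 900/511 in ≈ 1.761 in
Since P=6.710 > Ia=1.761: effective rainfall P−Ia = 252881/51100 in
Runoff Q = (P−Ia)²/(P−Ia+S) = (4.949)²/(4.949+8.806) = 63948800161/35917219100 ≈ 1.780 in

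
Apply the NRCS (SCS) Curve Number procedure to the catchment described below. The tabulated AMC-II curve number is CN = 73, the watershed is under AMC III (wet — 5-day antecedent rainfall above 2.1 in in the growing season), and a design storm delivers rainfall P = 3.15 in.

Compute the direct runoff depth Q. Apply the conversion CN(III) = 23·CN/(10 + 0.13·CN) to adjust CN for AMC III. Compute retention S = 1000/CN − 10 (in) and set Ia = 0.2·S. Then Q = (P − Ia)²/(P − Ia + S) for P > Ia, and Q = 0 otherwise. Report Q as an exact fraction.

Q = 1002292281/555849740 in ≈ 1.803 in

Wet (AMC III): CN(III) = 23·73/(10 + 0.13·73) = 1679/(1949/100) = 167900/1949 ≈ 86.147
Retention S: 1000/CN − 10 with CN=86.147 → S = 2700/1679 ≈ 1.608 in
Ia = 0.2·(2700/1679) = 540/1679 in ≈ 0.322 in
Excess rainfall: 3.150 − 0.322 = 2.828 in; P > Ia so Q > 0
Runoff Q = (P−Ia)²/(P−Ia+S) = (2.828)²/(2.828+1.608) = 1002292281/555849740 ≈ 1.803 in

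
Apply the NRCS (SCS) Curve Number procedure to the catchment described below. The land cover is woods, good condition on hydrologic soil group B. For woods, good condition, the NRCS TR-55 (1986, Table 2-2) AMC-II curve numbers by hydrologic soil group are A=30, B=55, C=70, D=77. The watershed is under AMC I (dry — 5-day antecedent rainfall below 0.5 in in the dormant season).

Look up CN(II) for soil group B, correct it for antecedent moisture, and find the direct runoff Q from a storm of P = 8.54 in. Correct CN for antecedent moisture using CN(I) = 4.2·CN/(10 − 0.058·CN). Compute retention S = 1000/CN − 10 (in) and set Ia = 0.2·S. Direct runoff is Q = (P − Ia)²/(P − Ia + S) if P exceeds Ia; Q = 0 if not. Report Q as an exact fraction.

Q = 319658641/357584150 in ≈ 0.894 in

NRCS table: woods, good condition, soil group B → CN(II) = 55
Adjust CN=55 to AMC I: 4.2·55/(10 − 0.058·55) → 231 ÷ (681/100) = 7700/227 ≈ 33.921
Max retention: S = 1000/(7700/227) − 10 = 1500/77 in (≈ 19.481 in)
Ia = 0.2S: 0.2·19.481 = 3.896 in (exactly 300/77)
Since P=8.540 > Ia=3.896: effective rainfall P−Ia = 17879/3850 in
Runoff Q = (P−Ia)²/(P−Ia+S) = (4.644)²/(4.644+19.481) = 319658641/357584150 ≈ 0.894 in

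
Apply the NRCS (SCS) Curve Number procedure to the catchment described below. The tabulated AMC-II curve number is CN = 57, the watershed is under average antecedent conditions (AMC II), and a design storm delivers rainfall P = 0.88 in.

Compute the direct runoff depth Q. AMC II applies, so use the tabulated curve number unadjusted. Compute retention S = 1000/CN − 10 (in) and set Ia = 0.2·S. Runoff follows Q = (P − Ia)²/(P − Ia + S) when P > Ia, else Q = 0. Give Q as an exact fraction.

AMC II — tabulated CN = 57 applies directly.
S = 1000/57 − 10 = 430/57 in ≈ 7.544 in
Ia = 0.2S: 0.2·7.544 = 1.509 in (exactly 86/57)
P = 0.880 ≤ Ia = 1.509 in: entire storm abstracted, Q = 0.

Q = 0 in ≈ 0.000 in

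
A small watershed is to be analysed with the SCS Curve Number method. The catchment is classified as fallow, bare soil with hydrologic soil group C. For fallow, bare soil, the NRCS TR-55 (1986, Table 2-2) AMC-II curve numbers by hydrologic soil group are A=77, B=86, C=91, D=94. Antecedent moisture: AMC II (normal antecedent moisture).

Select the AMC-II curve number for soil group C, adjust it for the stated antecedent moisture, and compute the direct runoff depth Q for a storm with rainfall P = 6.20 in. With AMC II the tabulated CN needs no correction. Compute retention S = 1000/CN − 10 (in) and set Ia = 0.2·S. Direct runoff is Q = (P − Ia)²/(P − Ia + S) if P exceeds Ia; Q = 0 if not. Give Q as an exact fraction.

NRCS table: fallow, bare soil, soil group C → CN(II) = 91
Average conditions: CN = 91 (no AMC adjustment).
Retention S: 1000/CN − 10 with CN=91.000 → S = 90/91 ≈ 0.989 in
Ia = 0.2S: 0.2·0.989 = 0.198 in (exactly 18/91)
Since P=6.200 > Ia=0.198: effective rainfall P−Ia = 2731/455 in
Q: (2731/455)² ÷ (3181/455) = 7458361/1447355 in (≈ 5.153 in)

Q = 7458361/1447355 in ≈ 5.153 in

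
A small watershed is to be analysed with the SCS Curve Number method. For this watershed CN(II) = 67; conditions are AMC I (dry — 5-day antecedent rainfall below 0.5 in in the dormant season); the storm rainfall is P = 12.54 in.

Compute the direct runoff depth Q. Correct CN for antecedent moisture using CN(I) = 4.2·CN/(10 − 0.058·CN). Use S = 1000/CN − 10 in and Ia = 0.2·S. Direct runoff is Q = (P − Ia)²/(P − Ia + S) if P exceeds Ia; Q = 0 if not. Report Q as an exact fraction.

Q = 5195556179/1095888850 in ≈ 4.741 in

Adjust CN=67 to AMC I: 4.2·67/(10 − 0.058·67) → (1407/5) ÷ (3057/500) = 46900/1019 ≈ 46.026
S = 1000/(46900/1019) − 10 = 5500/469 in ≈ 11.727 in
Ia = 0.2S: 0.2·11.727 = 2.345 in (exactly 1100/469)
Since P=12.540 > Ia=2.345: effective rainfall P−Ia = 239063/23450 in
Q = (239063/23450)²/((239063/23450) + 5500/469) = (57151117969/549902500)/(514063/23450) = 5195556179/1095888850 in ≈ 4.741 in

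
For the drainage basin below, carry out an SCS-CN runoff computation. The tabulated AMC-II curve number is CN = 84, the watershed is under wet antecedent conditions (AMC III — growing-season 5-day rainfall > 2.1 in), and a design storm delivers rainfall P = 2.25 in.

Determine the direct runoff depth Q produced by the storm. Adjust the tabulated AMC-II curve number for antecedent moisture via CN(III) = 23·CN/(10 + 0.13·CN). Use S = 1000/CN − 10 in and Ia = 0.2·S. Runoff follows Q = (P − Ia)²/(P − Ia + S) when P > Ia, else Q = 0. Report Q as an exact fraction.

Q = 16216729/10871364 in ≈ 1.492 in

Adjust CN=84 to AMC III: 23·84/(10 + 0.13·84) → 1932 ÷ (523/25) = 48300/523 ≈ 92.352
S = 1000/(48300/523) − 10 = 400/483 in ≈ 0.828 in
Initial abstraction Ia = S/5 = (400/483)/5 = 80/483 ≈ 0.166 in
P − Ia = 2.250 − 0.166 = 4027/1932 ≈ 2.084 in (> 0, runoff occurs)
Q = (4027/1932)²/((4027/1932) + 400/483) = (16216729/3732624)/(5627/1932) = 16216729/10871364 in ≈ 1.492 in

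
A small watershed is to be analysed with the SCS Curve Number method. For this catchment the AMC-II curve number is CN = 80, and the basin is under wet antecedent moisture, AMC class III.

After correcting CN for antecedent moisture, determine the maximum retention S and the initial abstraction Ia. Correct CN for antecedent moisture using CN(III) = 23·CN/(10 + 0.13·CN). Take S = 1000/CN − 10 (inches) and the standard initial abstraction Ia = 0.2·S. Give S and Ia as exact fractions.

Adjust CN=80 to AMC III: 23·80/(10 + 0.13·80) → 1840 ÷ (102/5) = 4600/51 ≈ 90.196
Retention S: 1000/CN − 10 with CN=90.196 → S = 25/23 ≈ 1.087 in
Ia = 0.2·(25/23) = 5/23 in ≈ 0.217 in

S = 25/23 in ≈ 1.087 in; Ia = 5/23 in ≈ 0.217 in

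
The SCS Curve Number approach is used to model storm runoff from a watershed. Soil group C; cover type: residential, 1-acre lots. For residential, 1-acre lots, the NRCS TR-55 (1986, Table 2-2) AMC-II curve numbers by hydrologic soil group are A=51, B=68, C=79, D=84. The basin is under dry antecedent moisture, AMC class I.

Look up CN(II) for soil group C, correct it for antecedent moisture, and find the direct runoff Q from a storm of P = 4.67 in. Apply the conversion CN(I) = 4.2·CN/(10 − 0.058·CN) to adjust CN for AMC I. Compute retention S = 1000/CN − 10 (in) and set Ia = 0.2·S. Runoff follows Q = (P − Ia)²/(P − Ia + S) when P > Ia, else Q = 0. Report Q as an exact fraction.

Q = 723233449/607454700 in ≈ 1.191 in

NRCS table: residential, 1-acre lots, soil group C → CN(II) = 79
Adjust CN=79 to AMC I: 4.2·79/(10 − 0.058·79) → (1659/5) ÷ (2709/500) = 7900/129 ≈ 61.240
S = 1000/(7900/129) − 10 = 500/79 in ≈ 6.329 in
Ia = 0.2S: 0.2·6.329 = 1.266 in (exactly 100/79)
P − Ia = 4.670 − 1.266 = 26893/7900 ≈ 3.404 in (> 0, runoff occurs)
Q = (26893/7900)²/((26893/7900) + 500/79) = (723233449/62410000)/(76893/7900) = 723233449/607454700 in ≈ 1.191 in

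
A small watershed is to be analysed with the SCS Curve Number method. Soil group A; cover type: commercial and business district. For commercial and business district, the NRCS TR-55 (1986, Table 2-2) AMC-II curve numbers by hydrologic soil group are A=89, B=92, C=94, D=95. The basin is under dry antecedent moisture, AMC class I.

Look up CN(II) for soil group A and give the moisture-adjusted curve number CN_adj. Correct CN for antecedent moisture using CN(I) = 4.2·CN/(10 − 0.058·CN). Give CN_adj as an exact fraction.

CN_adj = 186900/2419 ≈ 77.263

NRCS table: commercial and business district, soil group A → CN(II) = 89
Dry (AMC I): CN(I) = 4.2·89/(10 − 0.058·89) = (1869/5)/(2419/500) = 186900/2419 ≈ 77.263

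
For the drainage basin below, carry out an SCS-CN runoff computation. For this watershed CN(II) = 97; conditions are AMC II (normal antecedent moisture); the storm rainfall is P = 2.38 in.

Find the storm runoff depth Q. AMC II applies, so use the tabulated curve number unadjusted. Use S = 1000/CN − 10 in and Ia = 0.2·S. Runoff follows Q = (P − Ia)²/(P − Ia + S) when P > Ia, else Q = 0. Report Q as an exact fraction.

CN(II) = 97; AMC II needs no correction.
S = 1000/97 − 10 = 30/97 in ≈ 0.309 in
Ia = 0.2S: 0.2·0.309 = 0.062 in (exactly 6/97)
Excess rainfall: 2.380 − 0.062 = 2.318 in; P > Ia so Q > 0
Runoff Q = (P−Ia)²/(P−Ia+S) = (2.318)²/(2.318+0.309) = 126405049/61803550 ≈ 2.045 in

Q = 126405049/61803550 in ≈ 2.045 in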